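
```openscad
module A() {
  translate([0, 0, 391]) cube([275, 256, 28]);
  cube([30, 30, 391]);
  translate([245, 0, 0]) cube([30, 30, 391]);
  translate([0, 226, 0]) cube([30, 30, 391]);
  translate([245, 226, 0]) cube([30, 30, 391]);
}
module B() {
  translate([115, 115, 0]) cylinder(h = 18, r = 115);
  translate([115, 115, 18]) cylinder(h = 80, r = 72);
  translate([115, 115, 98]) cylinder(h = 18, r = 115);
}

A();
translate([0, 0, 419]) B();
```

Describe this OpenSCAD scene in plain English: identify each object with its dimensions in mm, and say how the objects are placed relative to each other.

A is a four-legged stool. The seat is 275×256 mm, 28 mm thick, top at z = 419 mm. It stands on four square legs, each 30×30 mm in cross-section, from z = 0 to the seat underside, each flush with a corner of the seat.

B is a spool: two coaxial disc flanges of radius 115 mm and thickness 18 mm, joined by a core cylinder of radius 72 mm and height 80 mm. The lower flange rests on z = 0 and the three cylinders share a vertical axis.

The spool is on top of the stool.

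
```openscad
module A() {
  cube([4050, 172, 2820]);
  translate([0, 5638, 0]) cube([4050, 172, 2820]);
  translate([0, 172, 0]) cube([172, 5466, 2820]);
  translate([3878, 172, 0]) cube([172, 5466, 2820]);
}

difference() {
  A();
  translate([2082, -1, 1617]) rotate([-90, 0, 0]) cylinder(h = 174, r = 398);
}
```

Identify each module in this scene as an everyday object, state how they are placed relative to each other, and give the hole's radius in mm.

A is a house frame. The house frame has a circular hole through its front wall. The hole's radius is 398 mm.

The subtracted cylinder has r = 398 mm.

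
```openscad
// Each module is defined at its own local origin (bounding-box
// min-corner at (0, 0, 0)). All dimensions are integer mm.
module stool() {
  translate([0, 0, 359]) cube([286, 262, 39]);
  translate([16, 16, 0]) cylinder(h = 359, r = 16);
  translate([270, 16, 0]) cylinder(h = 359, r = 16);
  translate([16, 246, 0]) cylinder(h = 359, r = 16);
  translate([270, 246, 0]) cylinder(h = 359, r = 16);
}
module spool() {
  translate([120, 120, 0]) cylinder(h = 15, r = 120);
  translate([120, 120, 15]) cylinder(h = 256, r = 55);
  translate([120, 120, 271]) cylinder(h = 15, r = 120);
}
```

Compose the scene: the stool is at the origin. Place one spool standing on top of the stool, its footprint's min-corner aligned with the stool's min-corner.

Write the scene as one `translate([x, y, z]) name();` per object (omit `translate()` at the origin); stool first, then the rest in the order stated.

stool();
translate([0, 0, 398]) spool();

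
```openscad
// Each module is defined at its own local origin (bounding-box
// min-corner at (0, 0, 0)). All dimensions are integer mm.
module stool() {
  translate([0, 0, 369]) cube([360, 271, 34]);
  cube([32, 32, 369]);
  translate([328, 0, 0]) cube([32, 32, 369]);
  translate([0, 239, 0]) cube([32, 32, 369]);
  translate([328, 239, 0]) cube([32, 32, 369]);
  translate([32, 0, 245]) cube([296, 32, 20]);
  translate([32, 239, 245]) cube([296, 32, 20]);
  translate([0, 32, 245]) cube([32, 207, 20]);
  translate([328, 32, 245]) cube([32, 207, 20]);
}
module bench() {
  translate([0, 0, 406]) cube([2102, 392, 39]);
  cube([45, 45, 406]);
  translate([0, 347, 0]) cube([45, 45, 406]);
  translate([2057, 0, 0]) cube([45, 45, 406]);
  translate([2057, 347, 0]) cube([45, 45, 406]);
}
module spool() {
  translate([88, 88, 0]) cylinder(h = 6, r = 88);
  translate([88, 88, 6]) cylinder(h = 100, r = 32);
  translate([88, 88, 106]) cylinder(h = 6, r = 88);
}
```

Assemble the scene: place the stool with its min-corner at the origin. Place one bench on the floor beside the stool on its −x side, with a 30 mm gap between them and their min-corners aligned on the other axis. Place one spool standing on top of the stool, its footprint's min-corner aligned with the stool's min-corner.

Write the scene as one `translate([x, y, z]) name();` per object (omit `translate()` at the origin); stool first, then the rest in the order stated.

stool();
translate([-2132, 0, 0]) bench();
translate([0, 0, 403]) spool();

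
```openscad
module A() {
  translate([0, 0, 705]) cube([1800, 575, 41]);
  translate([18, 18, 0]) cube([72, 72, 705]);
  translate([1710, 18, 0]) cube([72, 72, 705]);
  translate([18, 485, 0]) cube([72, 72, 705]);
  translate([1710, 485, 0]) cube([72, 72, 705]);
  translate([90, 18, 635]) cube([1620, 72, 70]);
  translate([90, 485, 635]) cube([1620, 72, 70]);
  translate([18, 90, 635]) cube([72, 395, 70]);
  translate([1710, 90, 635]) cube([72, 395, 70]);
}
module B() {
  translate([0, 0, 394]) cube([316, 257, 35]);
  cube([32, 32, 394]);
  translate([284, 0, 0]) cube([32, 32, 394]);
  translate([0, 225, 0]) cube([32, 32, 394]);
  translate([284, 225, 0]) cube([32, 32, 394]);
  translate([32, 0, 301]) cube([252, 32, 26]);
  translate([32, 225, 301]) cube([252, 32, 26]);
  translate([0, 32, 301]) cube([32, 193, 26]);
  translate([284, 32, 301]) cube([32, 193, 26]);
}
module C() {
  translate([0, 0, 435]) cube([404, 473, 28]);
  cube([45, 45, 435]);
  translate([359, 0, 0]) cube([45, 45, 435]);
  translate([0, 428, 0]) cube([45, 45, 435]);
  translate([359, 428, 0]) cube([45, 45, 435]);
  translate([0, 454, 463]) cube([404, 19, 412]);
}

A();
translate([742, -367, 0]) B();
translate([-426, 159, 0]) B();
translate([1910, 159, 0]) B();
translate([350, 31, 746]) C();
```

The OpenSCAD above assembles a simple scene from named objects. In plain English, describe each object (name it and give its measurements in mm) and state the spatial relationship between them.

A is a table with a 1800×575 mm rectangular top, 41 mm thick, top surface at z = 746 mm, supported by four 72×72 mm square legs, each inset 18 mm from the nearest pair of top edges, running from the floor. Four apron rails, 72 mm thick and 70 mm tall, run between adjacent legs with their top edges flush with the underside of the top and their outer faces flush with the legs' outer faces.

B is a four-legged stool. The seat is 316×257 mm, 35 mm thick, top at z = 429 mm. It stands on four square legs, each 32×32 mm in cross-section, from z = 0 to the seat underside, each flush with a corner of the seat. Four stretchers, 32 mm wide and 26 mm tall, connect adjacent legs with their undersides at z = 301 mm, each running between the inner faces of the legs it joins and aligned with the legs' outer faces on the other axis.

C is a chair: 404×473 mm seat, 28 mm thick, top at z = 463 mm, on four 45 mm square corner legs flush with the seat edges. A 19 mm thick backrest slab spans the full seat width, extending 412 mm above the seat top, its back face flush with the seat's +y edge.

Three stools sit around the table at the −y, −x, +x sides. The chair is on top of the table.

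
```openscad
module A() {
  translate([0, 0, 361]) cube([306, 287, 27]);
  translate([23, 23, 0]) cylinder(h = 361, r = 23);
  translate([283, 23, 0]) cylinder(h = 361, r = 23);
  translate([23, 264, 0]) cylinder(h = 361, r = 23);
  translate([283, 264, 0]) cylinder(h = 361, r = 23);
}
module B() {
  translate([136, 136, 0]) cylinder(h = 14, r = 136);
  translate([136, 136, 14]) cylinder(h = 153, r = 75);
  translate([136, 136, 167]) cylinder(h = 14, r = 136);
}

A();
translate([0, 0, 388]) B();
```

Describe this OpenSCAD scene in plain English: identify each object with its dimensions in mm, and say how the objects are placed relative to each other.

A is a simple wooden stool: a rectangular seat 306 mm (x) by 287 mm (y), 27 mm thick, top face at z = 388 mm, on four round legs, each 46 mm in diameter. The legs rest on z = 0, each leg's axis is inset half a diameter from the nearest pair of seat edges (so the leg's bounding box is flush with the corner).

B is a spool: two coaxial disc flanges of radius 136 mm and thickness 14 mm, joined by a core cylinder of radius 75 mm and height 153 mm. The lower flange rests on z = 0 and the three cylinders share a vertical axis.

The spool is on top of the stool.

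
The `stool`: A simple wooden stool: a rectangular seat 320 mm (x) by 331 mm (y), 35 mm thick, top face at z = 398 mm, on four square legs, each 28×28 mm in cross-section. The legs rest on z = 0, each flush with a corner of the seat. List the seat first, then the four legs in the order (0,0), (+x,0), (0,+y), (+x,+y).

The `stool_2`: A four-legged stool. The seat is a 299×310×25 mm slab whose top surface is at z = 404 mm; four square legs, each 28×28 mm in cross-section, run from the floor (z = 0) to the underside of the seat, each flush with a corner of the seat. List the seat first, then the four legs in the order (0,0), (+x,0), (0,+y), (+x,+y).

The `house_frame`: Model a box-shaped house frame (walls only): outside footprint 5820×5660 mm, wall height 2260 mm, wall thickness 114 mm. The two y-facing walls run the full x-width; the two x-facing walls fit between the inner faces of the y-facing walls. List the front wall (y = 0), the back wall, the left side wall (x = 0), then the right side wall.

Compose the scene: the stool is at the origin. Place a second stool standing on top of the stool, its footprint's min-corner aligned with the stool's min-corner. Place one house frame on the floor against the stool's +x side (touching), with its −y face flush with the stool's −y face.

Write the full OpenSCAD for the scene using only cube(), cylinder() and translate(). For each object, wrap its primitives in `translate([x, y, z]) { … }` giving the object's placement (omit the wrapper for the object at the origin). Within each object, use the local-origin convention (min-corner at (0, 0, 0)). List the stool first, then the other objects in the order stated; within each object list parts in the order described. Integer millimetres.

translate([0, 0, 363]) cube([320, 331, 35]);
cube([28, 28, 363]);
translate([292, 0, 0]) cube([28, 28, 363]);
translate([0, 303, 0]) cube([28, 28, 363]);
translate([292, 303, 0]) cube([28, 28, 363]);
translate([0, 0, 398]) {
  translate([0, 0, 379]) cube([299, 310, 25]);
  cube([28, 28, 379]);
  translate([271, 0, 0]) cube([28, 28, 379]);
  translate([0, 282, 0]) cube([28, 28, 379]);
  translate([271, 282, 0]) cube([28, 28, 379]);
}
translate([320, 0, 0]) {
  cube([5820, 114, 2260]);
  translate([0, 5546, 0]) cube([5820, 114, 2260]);
  translate([0, 114, 0]) cube([114, 5432, 2260]);
  translate([5706, 114, 0]) cube([114, 5432, 2260]);
}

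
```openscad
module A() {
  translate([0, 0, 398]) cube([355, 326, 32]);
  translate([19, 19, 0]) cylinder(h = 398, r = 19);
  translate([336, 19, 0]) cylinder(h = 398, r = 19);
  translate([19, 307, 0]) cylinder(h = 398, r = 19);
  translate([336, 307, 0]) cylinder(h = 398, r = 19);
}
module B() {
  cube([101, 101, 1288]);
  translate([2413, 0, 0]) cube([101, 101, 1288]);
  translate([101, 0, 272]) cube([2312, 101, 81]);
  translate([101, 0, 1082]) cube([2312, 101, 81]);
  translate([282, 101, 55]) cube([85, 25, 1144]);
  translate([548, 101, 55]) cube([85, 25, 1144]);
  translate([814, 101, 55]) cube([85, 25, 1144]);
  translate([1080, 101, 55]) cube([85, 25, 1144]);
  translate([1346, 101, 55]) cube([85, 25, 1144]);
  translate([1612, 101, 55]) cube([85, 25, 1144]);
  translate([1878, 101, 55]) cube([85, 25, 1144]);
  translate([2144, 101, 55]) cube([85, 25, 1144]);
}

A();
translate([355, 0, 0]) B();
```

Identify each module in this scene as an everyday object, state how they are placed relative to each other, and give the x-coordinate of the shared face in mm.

A is a stool. B is a fence section. The fence section is against the stool's +x side, with their −y faces flush. The x-coordinate of the shared face is 355 mm.

The stool's +x face and the fence section's −x face are both at x = 355 mm.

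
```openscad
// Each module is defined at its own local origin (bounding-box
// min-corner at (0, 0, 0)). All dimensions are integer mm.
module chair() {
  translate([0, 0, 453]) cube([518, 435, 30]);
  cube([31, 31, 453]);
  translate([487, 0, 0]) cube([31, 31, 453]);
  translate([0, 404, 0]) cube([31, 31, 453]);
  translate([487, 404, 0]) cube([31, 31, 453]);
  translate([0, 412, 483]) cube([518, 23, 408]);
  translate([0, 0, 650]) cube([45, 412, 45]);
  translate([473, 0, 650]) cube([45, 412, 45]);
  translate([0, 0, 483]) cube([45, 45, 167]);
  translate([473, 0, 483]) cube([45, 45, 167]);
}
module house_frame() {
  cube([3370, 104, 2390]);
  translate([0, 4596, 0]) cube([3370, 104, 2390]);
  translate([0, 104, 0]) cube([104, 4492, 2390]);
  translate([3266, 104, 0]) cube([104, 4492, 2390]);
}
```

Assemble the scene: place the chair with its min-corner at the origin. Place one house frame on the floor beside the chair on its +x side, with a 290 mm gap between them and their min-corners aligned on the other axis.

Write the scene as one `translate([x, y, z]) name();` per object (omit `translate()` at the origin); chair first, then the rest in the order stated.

chair();
translate([808, 0, 0]) house_frame();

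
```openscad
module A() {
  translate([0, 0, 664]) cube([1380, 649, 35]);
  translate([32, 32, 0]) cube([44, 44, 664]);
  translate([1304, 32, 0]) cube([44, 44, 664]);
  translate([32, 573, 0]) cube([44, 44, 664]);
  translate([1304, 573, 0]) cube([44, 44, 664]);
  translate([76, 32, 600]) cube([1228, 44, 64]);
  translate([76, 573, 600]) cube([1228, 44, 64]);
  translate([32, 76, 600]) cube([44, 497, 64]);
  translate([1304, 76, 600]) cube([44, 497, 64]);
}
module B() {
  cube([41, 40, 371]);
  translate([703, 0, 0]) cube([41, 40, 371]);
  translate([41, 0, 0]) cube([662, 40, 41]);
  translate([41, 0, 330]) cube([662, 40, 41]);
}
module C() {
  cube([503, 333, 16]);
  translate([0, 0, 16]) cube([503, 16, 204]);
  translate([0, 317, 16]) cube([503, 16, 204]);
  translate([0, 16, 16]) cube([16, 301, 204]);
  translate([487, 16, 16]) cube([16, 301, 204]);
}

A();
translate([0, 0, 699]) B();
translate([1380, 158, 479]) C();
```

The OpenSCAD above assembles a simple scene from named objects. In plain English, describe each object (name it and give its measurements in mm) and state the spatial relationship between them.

A is a rectangular dining table. The top is 1380×649×35 mm with its upper surface at z = 699 mm. It stands on four 44×44 mm square legs, each inset 32 mm from the nearest pair of top edges, running from the floor to the underside of the top. Four apron rails, 44 mm thick and 64 mm tall, run between adjacent legs with their top edges flush with the underside of the top and their outer faces flush with the legs' outer faces.

B is a picture frame with a 662×289 mm rectangular opening (x by z) and a uniform 41 mm border on every side. Frame depth is 40 mm along y. It is built from two vertical stiles running the full outside height and two horizontal rails spanning the gap between the stiles.

C is an open-topped rectangular box: outside dimensions 503×333×220 mm, with a uniform wall and base thickness of 16 mm. The base is a full 503×333 slab on the floor; four walls sit on top of the base. The front and back walls (the −y and +y sides) span the full width; the two side walls fit between them.

The picture frame is on top of the table. The open box is beside the table with their tops flush at z = 699.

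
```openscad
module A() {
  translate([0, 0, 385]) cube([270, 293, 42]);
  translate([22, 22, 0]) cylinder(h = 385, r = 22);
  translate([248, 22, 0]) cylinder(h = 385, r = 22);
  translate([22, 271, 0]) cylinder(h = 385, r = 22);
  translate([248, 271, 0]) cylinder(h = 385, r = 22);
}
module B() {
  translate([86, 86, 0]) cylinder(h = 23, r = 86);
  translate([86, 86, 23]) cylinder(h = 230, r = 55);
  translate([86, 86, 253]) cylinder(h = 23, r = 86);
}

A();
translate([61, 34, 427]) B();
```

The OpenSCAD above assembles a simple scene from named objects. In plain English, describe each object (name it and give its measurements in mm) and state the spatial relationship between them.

A is a four-legged stool. The seat is 270×293 mm, 42 mm thick, top at z = 427 mm. It stands on four round legs, each 44 mm in diameter, from z = 0 to the seat underside, each leg's axis is inset half a diameter from the nearest pair of seat edges (so the leg's bounding box is flush with the corner).

B is a spool: two coaxial disc flanges of radius 86 mm and thickness 23 mm, joined by a core cylinder of radius 55 mm and height 230 mm. The lower flange rests on z = 0 and the three cylinders share a vertical axis.

The spool is on top of the stool.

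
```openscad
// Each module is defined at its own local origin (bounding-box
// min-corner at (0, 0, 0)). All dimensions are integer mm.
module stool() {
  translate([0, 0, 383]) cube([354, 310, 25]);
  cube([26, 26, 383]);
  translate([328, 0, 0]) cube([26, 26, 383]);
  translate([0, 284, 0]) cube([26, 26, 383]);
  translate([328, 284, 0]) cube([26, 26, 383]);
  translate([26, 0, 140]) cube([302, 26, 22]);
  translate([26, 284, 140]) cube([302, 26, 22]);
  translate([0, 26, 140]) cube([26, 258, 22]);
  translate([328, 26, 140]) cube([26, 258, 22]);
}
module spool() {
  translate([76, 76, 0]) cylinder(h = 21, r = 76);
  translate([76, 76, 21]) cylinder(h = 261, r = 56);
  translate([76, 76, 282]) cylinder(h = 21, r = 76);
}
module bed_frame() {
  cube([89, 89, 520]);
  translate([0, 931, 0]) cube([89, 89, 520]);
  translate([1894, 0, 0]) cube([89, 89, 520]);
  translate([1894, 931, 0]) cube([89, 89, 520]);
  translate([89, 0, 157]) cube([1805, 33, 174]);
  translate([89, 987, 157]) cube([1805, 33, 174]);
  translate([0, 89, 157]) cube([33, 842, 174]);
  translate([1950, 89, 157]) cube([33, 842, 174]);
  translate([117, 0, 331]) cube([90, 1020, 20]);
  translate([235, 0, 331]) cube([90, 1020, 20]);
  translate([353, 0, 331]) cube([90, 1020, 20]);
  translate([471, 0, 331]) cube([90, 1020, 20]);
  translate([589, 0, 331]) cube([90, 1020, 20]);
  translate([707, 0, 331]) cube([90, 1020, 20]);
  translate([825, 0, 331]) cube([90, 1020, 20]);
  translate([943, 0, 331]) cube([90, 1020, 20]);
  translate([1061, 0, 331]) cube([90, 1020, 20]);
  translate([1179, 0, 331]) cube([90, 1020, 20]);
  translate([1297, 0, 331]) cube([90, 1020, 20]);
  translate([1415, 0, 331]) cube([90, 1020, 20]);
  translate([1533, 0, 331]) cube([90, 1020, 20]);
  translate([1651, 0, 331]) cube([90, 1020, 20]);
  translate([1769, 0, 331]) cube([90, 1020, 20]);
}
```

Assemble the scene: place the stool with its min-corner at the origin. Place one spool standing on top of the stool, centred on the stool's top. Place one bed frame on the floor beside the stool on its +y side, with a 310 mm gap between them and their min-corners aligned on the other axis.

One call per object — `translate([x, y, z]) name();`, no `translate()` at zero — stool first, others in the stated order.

stool();
translate([101, 79, 408]) spool();
translate([0, 620, 0]) bed_frame();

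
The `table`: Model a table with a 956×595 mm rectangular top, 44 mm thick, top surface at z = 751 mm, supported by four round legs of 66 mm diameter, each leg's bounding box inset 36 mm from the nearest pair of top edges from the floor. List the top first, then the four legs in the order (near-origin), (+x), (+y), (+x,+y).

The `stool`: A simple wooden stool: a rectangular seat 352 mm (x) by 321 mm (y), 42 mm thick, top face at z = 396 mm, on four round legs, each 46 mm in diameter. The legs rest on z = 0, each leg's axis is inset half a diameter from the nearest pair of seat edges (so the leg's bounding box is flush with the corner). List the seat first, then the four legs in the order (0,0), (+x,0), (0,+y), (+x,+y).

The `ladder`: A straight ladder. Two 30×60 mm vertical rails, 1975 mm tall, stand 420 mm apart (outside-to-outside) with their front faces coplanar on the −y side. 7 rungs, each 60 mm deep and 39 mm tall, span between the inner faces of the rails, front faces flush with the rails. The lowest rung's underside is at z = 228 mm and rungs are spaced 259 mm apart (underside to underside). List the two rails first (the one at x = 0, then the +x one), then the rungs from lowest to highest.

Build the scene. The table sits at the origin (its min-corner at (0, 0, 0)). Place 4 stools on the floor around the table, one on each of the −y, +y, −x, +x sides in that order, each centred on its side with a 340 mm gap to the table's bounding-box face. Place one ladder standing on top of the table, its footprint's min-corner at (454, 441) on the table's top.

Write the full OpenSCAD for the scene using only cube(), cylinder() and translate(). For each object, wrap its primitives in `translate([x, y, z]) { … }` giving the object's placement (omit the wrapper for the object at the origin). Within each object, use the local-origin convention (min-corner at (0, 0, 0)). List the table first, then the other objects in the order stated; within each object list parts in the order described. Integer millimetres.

translate([0, 0, 707]) cube([956, 595, 44]);
translate([69, 69, 0]) cylinder(h = 707, r = 33);
translate([887, 69, 0]) cylinder(h = 707, r = 33);
translate([69, 526, 0]) cylinder(h = 707, r = 33);
translate([887, 526, 0]) cylinder(h = 707, r = 33);
translate([302, -661, 0]) {
  translate([0, 0, 354]) cube([352, 321, 42]);
  translate([23, 23, 0]) cylinder(h = 354, r = 23);
  translate([329, 23, 0]) cylinder(h = 354, r = 23);
  translate([23, 298, 0]) cylinder(h = 354, r = 23);
  translate([329, 298, 0]) cylinder(h = 354, r = 23);
}
translate([302, 935, 0]) {
  translate([0, 0, 354]) cube([352, 321, 42]);
  translate([23, 23, 0]) cylinder(h = 354, r = 23);
  translate([329, 23, 0]) cylinder(h = 354, r = 23);
  translate([23, 298, 0]) cylinder(h = 354, r = 23);
  translate([329, 298, 0]) cylinder(h = 354, r = 23);
}
translate([-692, 137, 0]) {
  translate([0, 0, 354]) cube([352, 321, 42]);
  translate([23, 23, 0]) cylinder(h = 354, r = 23);
  translate([329, 23, 0]) cylinder(h = 354, r = 23);
  translate([23, 298, 0]) cylinder(h = 354, r = 23);
  translate([329, 298, 0]) cylinder(h = 354, r = 23);
}
translate([1296, 137, 0]) {
  translate([0, 0, 354]) cube([352, 321, 42]);
  translate([23, 23, 0]) cylinder(h = 354, r = 23);
  translate([329, 23, 0]) cylinder(h = 354, r = 23);
  translate([23, 298, 0]) cylinder(h = 354, r = 23);
  translate([329, 298, 0]) cylinder(h = 354, r = 23);
}
translate([454, 441, 751]) {
  cube([30, 60, 1975]);
  translate([390, 0, 0]) cube([30, 60, 1975]);
  translate([30, 0, 228]) cube([360, 60, 39]);
  translate([30, 0, 487]) cube([360, 60, 39]);
  translate([30, 0, 746]) cube([360, 60, 39]);
  translate([30, 0, 1005]) cube([360, 60, 39]);
  translate([30, 0, 1264]) cube([360, 60, 39]);
  translate([30, 0, 1523]) cube([360, 60, 39]);
  translate([30, 0, 1782]) cube([360, 60, 39]);
}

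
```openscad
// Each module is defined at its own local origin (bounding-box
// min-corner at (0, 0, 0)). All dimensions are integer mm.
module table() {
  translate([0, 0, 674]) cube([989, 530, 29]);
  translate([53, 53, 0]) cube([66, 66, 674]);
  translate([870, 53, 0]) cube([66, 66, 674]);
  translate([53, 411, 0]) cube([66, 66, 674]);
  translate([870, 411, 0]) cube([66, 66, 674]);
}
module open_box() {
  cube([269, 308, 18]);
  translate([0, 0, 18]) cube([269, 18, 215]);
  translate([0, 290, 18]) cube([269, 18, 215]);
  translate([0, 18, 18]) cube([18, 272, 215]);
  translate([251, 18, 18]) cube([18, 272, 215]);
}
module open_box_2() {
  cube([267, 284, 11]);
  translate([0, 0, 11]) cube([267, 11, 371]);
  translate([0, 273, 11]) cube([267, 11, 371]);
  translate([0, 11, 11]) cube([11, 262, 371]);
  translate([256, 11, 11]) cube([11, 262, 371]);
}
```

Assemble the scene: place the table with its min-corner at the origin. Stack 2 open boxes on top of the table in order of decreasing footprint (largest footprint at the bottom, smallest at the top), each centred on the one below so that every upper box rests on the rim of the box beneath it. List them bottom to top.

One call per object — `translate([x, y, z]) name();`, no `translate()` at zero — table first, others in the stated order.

table();
translate([360, 111, 703]) open_box();
translate([361, 123, 936]) open_box_2();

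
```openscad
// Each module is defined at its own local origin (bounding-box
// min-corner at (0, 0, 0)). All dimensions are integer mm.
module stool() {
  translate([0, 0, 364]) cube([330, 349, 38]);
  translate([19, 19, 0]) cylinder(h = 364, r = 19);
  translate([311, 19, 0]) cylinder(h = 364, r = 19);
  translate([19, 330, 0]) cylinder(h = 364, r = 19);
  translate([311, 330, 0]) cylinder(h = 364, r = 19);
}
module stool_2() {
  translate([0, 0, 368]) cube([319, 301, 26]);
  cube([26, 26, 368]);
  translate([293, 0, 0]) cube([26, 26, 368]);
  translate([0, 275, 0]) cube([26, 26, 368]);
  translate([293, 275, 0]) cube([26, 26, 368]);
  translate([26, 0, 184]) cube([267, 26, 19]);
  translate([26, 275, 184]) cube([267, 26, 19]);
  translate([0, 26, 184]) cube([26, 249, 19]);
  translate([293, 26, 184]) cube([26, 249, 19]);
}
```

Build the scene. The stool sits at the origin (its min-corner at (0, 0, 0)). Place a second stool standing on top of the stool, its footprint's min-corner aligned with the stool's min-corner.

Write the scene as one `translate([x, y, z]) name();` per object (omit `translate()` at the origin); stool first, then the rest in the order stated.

stool();
translate([0, 0, 402]) stool_2();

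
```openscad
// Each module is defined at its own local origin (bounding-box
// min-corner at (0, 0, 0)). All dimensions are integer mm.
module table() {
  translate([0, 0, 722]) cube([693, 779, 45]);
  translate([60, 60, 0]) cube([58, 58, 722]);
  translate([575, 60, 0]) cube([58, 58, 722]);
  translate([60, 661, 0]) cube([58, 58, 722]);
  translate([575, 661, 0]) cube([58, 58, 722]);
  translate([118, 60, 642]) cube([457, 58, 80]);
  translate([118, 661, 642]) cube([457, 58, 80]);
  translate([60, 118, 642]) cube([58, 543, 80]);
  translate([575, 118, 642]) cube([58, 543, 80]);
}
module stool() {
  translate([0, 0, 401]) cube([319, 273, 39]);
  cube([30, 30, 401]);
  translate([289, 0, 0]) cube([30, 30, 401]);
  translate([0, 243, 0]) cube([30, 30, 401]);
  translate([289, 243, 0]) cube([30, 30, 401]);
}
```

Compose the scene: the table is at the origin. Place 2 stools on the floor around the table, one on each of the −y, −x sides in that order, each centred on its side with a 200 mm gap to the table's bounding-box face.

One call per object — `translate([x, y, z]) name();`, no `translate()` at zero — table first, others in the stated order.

table();
translate([187, -473, 0]) stool();
translate([-519, 253, 0]) stool();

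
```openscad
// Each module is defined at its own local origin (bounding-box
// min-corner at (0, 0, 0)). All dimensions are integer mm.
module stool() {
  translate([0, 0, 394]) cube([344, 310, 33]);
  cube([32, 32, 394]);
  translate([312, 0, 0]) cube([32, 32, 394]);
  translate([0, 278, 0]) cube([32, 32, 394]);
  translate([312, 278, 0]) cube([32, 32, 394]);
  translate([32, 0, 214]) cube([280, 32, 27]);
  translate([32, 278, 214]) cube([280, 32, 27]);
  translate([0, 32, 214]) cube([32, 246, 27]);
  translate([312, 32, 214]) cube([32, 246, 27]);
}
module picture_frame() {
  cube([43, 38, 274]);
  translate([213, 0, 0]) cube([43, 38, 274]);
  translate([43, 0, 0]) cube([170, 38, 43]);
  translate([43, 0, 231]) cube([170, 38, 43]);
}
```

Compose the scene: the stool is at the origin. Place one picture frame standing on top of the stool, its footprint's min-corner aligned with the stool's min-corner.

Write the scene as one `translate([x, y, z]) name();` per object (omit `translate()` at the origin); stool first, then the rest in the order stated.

stool();
translate([0, 0, 427]) picture_frame();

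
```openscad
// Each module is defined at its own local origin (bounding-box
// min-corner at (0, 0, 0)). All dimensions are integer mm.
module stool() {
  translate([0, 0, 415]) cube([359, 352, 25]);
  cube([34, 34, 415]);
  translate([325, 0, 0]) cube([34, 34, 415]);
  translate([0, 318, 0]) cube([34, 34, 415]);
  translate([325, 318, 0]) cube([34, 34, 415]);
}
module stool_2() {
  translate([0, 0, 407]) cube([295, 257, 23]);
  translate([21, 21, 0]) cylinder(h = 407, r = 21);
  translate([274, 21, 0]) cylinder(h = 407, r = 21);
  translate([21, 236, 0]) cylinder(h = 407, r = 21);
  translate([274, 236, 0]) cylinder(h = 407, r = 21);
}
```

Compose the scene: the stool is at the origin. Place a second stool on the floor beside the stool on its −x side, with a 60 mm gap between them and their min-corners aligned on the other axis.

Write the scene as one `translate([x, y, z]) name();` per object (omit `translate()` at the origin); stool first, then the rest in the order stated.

stool();
translate([-355, 0, 0]) stool_2();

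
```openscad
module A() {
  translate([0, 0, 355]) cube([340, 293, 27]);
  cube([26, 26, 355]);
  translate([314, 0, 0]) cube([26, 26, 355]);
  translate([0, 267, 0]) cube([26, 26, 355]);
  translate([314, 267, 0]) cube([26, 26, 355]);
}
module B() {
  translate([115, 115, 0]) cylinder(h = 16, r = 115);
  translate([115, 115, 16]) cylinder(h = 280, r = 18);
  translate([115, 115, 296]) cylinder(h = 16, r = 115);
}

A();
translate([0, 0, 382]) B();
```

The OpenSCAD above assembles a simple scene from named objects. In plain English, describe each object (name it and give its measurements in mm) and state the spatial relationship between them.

A is a four-legged stool. The seat is a 340×293×27 mm slab whose top surface is at z = 382 mm; four square legs, each 26×26 mm in cross-section, run from the floor (z = 0) to the underside of the seat, each flush with a corner of the seat.

B is a spool: two coaxial disc flanges of radius 115 mm and thickness 16 mm, joined by a core cylinder of radius 18 mm and height 280 mm. The lower flange rests on z = 0 and the three cylinders share a vertical axis.

The spool is on top of the stool.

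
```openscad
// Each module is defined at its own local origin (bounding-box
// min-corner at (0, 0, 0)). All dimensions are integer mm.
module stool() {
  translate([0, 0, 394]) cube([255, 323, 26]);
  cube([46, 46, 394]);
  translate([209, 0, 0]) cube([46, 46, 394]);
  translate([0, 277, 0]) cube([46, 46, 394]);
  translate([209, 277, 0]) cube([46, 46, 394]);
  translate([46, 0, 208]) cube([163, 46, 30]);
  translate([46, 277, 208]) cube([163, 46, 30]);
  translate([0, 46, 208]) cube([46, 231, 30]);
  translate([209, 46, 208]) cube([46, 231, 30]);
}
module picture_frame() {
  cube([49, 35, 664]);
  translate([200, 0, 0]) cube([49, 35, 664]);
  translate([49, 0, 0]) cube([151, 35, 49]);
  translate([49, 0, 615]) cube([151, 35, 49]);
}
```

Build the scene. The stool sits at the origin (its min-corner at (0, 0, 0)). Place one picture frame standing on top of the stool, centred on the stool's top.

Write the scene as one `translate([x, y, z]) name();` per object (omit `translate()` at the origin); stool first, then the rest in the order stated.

stool();
translate([3, 144, 420]) picture_frame();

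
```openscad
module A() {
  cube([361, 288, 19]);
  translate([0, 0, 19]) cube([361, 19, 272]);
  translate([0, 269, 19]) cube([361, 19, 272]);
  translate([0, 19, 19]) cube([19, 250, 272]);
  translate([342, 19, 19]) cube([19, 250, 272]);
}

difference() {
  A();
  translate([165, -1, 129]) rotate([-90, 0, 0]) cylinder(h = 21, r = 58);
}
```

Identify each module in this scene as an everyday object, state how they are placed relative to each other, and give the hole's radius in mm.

The subtracted cylinder has r = 58 mm.

A is an open box. The open box has a circular hole through its front wall. The hole's radius is 58 mm.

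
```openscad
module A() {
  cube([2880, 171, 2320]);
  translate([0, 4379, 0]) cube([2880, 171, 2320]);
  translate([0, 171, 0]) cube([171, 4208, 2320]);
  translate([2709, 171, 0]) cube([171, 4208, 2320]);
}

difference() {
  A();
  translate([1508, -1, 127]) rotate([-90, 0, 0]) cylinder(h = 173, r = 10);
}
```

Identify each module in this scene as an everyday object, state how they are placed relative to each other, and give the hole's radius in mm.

The subtracted cylinder has r = 10 mm.

A is a house frame. The house frame has a circular hole through its front wall. The hole's radius is 10 mm.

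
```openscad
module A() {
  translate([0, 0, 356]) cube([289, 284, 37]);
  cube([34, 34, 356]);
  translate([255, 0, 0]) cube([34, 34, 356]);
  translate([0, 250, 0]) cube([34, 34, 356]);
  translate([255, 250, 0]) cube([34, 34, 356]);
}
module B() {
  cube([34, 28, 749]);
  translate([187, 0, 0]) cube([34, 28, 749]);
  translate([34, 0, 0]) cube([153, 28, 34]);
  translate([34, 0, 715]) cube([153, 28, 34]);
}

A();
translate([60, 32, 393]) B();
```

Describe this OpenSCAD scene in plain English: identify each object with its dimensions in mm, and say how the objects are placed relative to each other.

A is a four-legged stool. The seat is a 289×284×37 mm slab whose top surface is at z = 393 mm; four square legs, each 34×34 mm in cross-section, run from the floor (z = 0) to the underside of the seat, each flush with a corner of the seat.

B is a picture frame with a 153×681 mm rectangular opening (x by z) and a uniform 34 mm border on every side. Frame depth is 28 mm along y. It is built from two vertical stiles running the full outside height and two horizontal rails spanning the gap between the stiles.

The picture frame is on top of the stool.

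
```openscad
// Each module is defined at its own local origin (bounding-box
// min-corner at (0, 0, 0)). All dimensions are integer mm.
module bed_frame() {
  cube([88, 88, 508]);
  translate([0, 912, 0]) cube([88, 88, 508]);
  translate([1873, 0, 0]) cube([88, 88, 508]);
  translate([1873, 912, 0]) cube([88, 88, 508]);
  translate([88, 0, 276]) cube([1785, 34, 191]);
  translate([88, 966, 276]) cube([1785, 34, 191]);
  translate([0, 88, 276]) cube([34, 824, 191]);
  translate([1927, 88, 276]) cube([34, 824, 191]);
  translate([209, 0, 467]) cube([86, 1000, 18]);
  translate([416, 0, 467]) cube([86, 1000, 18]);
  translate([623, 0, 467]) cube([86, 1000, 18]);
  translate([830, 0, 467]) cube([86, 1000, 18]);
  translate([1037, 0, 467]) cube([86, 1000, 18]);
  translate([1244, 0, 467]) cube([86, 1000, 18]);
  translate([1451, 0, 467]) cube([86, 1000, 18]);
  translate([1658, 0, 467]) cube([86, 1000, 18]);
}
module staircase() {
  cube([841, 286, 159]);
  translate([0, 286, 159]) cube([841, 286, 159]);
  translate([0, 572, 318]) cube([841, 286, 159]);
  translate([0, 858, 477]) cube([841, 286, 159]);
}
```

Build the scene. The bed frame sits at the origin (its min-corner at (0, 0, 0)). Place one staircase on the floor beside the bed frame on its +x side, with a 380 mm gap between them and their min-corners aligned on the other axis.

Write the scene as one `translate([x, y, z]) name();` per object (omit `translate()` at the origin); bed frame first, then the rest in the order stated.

bed_frame();
translate([2341, 0, 0]) staircase();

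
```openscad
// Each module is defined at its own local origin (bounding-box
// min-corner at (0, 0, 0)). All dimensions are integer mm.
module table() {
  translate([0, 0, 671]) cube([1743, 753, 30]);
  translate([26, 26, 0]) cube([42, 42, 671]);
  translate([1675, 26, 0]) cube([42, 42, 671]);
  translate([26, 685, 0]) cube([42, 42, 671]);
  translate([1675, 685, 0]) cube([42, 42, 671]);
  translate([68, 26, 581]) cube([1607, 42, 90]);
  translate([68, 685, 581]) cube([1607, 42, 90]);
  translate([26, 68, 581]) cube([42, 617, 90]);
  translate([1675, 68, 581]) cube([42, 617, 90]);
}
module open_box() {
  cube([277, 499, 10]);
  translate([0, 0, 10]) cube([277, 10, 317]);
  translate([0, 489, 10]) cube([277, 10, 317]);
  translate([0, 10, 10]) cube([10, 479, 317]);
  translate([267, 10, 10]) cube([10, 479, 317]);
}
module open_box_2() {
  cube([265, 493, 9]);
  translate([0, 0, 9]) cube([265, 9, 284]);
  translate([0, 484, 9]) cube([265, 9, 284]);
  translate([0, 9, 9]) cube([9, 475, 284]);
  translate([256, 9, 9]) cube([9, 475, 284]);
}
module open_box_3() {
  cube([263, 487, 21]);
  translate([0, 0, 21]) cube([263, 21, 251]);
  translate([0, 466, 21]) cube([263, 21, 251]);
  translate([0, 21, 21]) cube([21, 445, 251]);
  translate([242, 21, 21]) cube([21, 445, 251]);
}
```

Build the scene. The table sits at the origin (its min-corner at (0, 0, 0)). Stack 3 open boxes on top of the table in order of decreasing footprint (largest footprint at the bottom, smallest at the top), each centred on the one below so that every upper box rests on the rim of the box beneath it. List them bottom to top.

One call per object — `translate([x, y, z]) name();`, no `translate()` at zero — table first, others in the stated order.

table();
translate([733, 127, 701]) open_box();
translate([739, 130, 1028]) open_box_2();
translate([740, 133, 1321]) open_box_3();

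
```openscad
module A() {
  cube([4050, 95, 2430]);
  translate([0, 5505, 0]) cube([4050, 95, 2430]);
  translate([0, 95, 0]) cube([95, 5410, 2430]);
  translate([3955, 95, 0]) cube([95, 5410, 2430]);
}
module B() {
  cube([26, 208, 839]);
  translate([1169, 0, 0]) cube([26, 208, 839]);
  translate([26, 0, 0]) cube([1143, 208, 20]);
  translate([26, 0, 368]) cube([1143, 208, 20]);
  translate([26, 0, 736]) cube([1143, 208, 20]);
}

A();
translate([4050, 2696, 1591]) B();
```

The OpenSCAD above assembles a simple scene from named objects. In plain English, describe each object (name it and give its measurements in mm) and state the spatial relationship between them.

A is a box-shaped house frame (walls only): outside footprint 4050×5600 mm, wall height 2430 mm, wall thickness 95 mm. The two y-facing walls run the full x-width; the two x-facing walls fit between the inner faces of the y-facing walls.

B is an open bookshelf. Two side panels, each 26 mm thick, 208 mm deep and 839 mm tall, stand 1195 mm apart (outside-to-outside). Between them sit 3 shelves, each 20 mm thick and 208 mm deep, spanning the full gap between the sides. The bottom shelf rests on the floor (its underside at z = 0) and the clear gap between one shelf's top and the next shelf's underside is 348 mm.

The bookshelf is beside the house frame with their tops flush at z = 2430.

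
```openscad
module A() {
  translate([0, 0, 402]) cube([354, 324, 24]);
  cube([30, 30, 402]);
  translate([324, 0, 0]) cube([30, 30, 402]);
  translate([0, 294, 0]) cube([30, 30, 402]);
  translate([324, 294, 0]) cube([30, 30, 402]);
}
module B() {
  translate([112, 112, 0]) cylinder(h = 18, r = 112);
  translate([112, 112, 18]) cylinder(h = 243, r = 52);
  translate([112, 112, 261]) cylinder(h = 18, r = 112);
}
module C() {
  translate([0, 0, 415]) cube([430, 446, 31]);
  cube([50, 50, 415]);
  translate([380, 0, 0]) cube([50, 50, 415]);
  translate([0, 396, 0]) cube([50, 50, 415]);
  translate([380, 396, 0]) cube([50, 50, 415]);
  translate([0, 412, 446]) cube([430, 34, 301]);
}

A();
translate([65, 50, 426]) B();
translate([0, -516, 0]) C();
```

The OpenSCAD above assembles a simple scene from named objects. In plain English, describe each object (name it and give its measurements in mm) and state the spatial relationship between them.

A is a four-legged stool. The seat is a 354×324×24 mm slab whose top surface is at z = 426 mm; four square legs, each 30×30 mm in cross-section, run from the floor (z = 0) to the underside of the seat, each flush with a corner of the seat.

B is a spool: two coaxial disc flanges of radius 112 mm and thickness 18 mm, joined by a core cylinder of radius 52 mm and height 243 mm. The lower flange rests on z = 0 and the three cylinders share a vertical axis.

C is a chair: 430×446 mm seat, 31 mm thick, top at z = 446 mm, on four 50 mm square corner legs flush with the seat edges. A 34 mm thick backrest slab spans the full seat width, extending 301 mm above the seat top, its back face flush with the seat's +y edge.

The spool is on top of the stool, centred. The chair is on the floor beside the stool on its −y side.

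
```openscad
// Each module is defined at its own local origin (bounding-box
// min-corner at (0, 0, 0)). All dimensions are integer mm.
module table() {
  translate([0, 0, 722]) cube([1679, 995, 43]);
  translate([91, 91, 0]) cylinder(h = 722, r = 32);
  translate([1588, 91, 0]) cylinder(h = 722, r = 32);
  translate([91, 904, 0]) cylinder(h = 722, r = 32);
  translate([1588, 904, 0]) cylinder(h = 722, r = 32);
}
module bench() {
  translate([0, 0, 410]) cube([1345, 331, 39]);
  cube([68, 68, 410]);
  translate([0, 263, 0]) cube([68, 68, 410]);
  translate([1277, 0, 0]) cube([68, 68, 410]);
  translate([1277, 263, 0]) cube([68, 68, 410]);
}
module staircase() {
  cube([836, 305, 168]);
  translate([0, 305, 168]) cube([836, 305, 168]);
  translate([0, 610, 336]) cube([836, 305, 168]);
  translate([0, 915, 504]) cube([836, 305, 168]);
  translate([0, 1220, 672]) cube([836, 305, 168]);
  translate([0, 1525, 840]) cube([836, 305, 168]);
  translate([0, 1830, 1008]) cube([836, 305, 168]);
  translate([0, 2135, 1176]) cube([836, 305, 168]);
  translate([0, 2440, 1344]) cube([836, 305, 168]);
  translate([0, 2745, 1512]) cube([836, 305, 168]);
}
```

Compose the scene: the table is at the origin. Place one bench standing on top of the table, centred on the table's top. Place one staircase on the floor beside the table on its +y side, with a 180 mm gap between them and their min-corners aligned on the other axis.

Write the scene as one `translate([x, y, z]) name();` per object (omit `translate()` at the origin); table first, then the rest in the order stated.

table();
translate([167, 332, 765]) bench();
translate([0, 1175, 0]) staircase();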